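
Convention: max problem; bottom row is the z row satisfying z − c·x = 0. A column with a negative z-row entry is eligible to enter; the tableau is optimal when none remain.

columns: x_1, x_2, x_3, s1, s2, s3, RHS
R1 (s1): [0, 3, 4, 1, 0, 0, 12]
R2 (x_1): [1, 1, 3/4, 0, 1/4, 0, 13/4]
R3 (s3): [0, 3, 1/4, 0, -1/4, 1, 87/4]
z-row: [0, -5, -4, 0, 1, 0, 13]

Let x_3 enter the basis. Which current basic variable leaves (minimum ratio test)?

Column x_3 entries and ratios — s1: 12/4 = 3; x_1: (13/4)/(3/4) = 13/3; s3: (87/4)/(1/4) = 87.
Smallest ratio is 3 in the row of s1, so s1 leaves.

s1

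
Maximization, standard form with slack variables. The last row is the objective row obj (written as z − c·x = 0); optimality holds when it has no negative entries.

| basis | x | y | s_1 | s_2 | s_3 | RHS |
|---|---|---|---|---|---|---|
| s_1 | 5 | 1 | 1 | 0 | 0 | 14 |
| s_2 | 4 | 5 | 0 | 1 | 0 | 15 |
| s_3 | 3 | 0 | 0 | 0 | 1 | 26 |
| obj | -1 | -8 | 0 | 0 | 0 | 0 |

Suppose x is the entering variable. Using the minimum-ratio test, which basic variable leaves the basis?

s_1

Column x entries and ratios — s_1: 14/5 = 14/5; s_2: 15/4 = 15/4; s_3: 26/3 = 26/3.
Smallest ratio is 14/5 in the row of s_1, so s_1 leaves.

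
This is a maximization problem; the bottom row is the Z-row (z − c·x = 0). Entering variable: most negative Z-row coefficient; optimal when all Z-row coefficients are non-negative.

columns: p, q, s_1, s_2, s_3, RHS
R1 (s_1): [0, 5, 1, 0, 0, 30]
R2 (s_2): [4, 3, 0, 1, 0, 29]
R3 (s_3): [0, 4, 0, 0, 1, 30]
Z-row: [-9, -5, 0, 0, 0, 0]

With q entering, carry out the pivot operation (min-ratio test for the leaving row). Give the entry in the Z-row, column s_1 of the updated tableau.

1

Ratio test on column q — row 1: 30/5 = 6; row 2: 29/3 = 29/3; row 3: 30/4 = 15/2. Minimum is 6 at row 1 (s_1 leaves); pivot element 5.
Divide row 1 by 5; eliminate column q from the other rows.
Z-row update in column s_1: 0 − (-5)·(1/5) = 1.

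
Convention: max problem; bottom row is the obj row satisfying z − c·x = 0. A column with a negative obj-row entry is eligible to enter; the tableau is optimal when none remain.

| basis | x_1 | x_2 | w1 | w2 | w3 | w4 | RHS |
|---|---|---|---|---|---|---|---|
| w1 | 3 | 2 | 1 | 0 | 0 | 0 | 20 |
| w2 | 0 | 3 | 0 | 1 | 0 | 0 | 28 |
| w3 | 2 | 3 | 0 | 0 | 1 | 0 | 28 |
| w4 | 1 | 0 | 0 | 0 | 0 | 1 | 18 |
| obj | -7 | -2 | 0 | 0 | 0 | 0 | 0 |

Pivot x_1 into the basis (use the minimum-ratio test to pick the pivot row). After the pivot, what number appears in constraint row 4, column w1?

-1/3

Ratio test on column x_1 — row 1: 20/3 = 20/3; row 2: entry 0 ≤ 0; row 3: 28/2 = 14; row 4: 18/1 = 18. Minimum is 20/3 at row 1 (w1 leaves); pivot element 3.
Divide row 1 by 3; eliminate column x_1 from the other rows.
Row 4 update in column w1: 0 − 1·(1/3) = -1/3.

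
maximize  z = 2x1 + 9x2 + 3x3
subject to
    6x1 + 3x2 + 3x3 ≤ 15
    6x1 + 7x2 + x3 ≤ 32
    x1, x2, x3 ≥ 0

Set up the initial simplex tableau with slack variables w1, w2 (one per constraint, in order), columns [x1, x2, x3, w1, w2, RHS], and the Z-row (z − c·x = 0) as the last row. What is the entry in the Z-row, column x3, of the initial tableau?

The Z-row carries the negated objective coefficients: the x3 entry is -3.

-3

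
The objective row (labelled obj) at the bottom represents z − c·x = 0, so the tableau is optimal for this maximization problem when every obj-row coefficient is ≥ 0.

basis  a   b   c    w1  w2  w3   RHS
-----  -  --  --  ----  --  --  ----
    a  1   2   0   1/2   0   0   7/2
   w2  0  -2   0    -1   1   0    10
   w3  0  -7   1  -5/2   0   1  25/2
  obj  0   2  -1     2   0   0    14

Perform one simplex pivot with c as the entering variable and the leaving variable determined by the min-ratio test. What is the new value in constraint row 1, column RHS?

7/2

Ratio test on column c — row 1: entry 0 ≤ 0; row 2: entry 0 ≤ 0; row 3: (25/2)/1 = 25/2. Minimum is 25/2 at row 3 (w3 leaves); pivot element 1.
Divide row 3 by 1; eliminate column c from the other rows.
Row 1 update in column RHS: 7/2 − 0·(25/2) = 7/2.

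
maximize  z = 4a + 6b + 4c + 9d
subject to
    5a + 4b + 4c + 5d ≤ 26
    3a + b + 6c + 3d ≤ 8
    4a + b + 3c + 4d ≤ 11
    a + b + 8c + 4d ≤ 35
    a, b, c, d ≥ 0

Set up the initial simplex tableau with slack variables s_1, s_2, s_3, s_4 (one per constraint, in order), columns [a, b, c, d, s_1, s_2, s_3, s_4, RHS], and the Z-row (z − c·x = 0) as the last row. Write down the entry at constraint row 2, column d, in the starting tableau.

3

Constraint 2 has coefficient 3 on d.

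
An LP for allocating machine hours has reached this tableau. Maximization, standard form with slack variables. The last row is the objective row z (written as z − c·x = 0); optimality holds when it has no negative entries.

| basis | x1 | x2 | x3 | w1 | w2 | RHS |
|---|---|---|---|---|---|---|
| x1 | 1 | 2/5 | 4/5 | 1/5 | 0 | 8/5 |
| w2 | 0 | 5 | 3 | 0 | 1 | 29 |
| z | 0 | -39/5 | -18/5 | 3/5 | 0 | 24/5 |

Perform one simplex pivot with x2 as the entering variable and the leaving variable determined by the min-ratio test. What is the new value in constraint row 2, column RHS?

9

Ratio test on column x2 — row 1: (8/5)/(2/5) = 4; row 2: 29/5 = 29/5. Minimum is 4 at row 1 (x1 leaves); pivot element 2/5.
Divide row 1 by 2/5; eliminate column x2 from the other rows.
Row 2 update in column RHS: 29 − 5·4 = 9.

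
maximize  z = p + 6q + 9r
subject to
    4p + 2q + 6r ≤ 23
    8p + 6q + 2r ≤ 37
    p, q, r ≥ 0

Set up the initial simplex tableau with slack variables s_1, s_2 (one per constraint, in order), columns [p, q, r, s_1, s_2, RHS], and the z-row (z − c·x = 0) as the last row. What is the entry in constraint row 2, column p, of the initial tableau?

8

Constraint 2 has coefficient 8 on p.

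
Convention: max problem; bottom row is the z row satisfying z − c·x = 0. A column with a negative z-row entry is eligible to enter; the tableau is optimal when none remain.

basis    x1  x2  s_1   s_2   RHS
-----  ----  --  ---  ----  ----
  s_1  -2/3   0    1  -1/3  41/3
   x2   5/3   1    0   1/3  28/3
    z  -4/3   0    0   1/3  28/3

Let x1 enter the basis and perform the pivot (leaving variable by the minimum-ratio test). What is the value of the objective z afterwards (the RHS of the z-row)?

Ratio test on column x1 — row 1: entry -2/3 ≤ 0; row 2: (28/3)/(5/3) = 28/5. Minimum is 28/5 at row 2 (x2 leaves); pivot element 5/3.
Pivot on row 2; the z-row RHS becomes 28/3 − (-4/3)·(28/5) = 84/5.

84/5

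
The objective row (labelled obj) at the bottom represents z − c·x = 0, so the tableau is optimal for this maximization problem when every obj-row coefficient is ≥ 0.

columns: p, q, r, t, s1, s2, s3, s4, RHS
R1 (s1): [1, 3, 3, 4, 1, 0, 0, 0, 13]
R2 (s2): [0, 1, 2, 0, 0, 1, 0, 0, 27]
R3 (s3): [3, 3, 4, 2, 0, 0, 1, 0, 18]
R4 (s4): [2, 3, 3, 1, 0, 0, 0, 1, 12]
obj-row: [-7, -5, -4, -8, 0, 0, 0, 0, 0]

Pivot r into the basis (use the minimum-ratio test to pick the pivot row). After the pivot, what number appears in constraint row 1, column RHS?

Ratio test on column r — row 1: 13/3 = 13/3; row 2: 27/2 = 27/2; row 3: 18/4 = 9/2; row 4: 12/3 = 4. Minimum is 4 at row 4 (s4 leaves); pivot element 3.
Divide row 4 by 3; eliminate column r from the other rows.
Row 1 update in column RHS: 13 − 3·4 = 1.

1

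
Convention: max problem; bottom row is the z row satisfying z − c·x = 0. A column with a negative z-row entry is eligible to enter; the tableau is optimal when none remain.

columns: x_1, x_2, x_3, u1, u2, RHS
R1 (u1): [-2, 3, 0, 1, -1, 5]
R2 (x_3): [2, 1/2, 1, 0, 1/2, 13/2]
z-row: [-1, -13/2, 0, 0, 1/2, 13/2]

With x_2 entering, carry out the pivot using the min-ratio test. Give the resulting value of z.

Ratio test on column x_2 — row 1: 5/3 = 5/3; row 2: (13/2)/(1/2) = 13. Minimum is 5/3 at row 1 (u1 leaves); pivot element 3.
Pivot on row 1; the z-row RHS becomes 13/2 − (-13/2)·(5/3) = 52/3.

52/3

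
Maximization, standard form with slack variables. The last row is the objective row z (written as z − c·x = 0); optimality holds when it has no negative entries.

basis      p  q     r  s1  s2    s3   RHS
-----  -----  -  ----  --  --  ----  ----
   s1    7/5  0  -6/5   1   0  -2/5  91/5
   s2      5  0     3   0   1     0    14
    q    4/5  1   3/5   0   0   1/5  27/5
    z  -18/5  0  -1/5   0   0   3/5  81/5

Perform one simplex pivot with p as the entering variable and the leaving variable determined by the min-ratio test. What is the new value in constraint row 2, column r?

3/5

Ratio test on column p — row 1: (91/5)/(7/5) = 13; row 2: 14/5 = 14/5; row 3: (27/5)/(4/5) = 27/4. Minimum is 14/5 at row 2 (s2 leaves); pivot element 5.
Divide row 2 by 5; eliminate column p from the other rows.
In the new row 2, the r entry is the old entry divided by the pivot: 3/5 = 3/5.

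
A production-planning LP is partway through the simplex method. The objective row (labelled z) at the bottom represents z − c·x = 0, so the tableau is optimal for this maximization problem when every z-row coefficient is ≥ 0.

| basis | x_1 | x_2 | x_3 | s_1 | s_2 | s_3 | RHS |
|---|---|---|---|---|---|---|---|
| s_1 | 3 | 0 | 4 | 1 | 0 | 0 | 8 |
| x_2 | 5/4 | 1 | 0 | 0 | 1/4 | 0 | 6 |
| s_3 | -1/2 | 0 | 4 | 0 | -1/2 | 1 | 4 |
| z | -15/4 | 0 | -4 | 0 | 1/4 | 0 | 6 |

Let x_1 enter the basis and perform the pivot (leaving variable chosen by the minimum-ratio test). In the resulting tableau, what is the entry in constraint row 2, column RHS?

Ratio test on column x_1 — row 1: 8/3 = 8/3; row 2: 6/(5/4) = 24/5; row 3: entry -1/2 ≤ 0. Minimum is 8/3 at row 1 (s_1 leaves); pivot element 3.
Divide row 1 by 3; eliminate column x_1 from the other rows.
Row 2 update in column RHS: 6 − (5/4)·(8/3) = 8/3.

8/3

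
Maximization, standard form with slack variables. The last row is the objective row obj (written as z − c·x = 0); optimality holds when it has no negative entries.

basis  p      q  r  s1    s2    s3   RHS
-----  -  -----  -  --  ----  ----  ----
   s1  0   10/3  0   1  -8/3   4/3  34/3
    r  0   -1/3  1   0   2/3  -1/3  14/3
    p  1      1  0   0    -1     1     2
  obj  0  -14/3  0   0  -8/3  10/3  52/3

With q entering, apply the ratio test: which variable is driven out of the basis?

p

Column q entries and ratios — s1: (34/3)/(10/3) = 17/5; r: -1/3 ≤ 0, skip; p: 2/1 = 2.
Smallest ratio is 2 in the row of p, so p leaves.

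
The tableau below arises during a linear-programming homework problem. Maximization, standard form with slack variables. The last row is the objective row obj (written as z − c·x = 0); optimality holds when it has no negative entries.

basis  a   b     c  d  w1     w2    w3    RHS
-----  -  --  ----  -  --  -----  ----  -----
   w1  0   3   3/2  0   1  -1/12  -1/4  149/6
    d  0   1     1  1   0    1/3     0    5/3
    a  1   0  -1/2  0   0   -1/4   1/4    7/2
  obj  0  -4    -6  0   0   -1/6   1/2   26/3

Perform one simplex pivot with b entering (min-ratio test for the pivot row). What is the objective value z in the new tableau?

46/3

Ratio test on column b — row 1: (149/6)/3 = 149/18; row 2: (5/3)/1 = 5/3; row 3: entry 0 ≤ 0. Minimum is 5/3 at row 2 (d leaves); pivot element 1.
Pivot on row 2; the obj-row RHS becomes 26/3 − (-4)·(5/3) = 46/3.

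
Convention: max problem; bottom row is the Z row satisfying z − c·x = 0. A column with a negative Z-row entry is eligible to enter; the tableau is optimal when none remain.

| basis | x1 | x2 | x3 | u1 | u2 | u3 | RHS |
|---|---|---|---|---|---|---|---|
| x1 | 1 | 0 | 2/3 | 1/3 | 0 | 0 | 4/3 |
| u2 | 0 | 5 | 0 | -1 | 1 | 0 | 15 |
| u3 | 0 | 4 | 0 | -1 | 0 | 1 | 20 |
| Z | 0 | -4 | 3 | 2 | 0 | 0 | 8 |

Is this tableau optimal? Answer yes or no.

The Z-row has a negative entry -4 in column x2, so it is not optimal.

no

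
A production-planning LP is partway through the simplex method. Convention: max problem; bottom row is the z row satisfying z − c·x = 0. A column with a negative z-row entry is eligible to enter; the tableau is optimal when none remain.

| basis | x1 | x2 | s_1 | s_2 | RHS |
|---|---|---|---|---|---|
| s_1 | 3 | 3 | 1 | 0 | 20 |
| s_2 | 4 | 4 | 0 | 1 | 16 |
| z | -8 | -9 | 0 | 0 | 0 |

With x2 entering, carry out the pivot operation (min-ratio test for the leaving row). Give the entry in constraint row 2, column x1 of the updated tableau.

1

Ratio test on column x2 — row 1: 20/3 = 20/3; row 2: 16/4 = 4. Minimum is 4 at row 2 (s_2 leaves); pivot element 4.
Divide row 2 by 4; eliminate column x2 from the other rows.
In the new row 2, the x1 entry is the old entry divided by the pivot: 4/4 = 1.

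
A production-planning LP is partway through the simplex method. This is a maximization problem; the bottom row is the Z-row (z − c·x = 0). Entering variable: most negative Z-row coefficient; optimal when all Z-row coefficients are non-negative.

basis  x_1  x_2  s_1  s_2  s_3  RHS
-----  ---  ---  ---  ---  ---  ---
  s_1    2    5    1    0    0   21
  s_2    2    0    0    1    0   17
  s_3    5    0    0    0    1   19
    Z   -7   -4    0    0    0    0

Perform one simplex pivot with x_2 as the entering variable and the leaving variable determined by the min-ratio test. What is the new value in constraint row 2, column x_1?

Ratio test on column x_2 — row 1: 21/5 = 21/5; row 2: entry 0 ≤ 0; row 3: entry 0 ≤ 0. Minimum is 21/5 at row 1 (s_1 leaves); pivot element 5.
Divide row 1 by 5; eliminate column x_2 from the other rows.
Row 2 update in column x_1: 2 − 0·(2/5) = 2.

2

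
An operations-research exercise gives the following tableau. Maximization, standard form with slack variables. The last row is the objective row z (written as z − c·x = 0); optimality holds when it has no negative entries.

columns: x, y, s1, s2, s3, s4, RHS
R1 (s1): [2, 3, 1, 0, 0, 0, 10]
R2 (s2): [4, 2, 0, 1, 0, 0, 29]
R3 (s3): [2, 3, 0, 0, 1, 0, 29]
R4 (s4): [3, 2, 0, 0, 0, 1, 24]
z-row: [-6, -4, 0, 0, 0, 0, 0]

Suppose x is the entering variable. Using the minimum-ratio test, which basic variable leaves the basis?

s1

Column x entries and ratios — s1: 10/2 = 5; s2: 29/4 = 29/4; s3: 29/2 = 29/2; s4: 24/3 = 8.
Smallest ratio is 5 in the row of s1, so s1 leaves.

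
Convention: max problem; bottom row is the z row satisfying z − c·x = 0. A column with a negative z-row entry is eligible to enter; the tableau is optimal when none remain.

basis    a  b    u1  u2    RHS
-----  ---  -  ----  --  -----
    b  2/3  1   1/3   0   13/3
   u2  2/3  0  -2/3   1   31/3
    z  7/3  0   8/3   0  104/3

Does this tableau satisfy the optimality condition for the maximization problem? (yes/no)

yes

Every z-row coefficient is ≥ 0, so the tableau is optimal.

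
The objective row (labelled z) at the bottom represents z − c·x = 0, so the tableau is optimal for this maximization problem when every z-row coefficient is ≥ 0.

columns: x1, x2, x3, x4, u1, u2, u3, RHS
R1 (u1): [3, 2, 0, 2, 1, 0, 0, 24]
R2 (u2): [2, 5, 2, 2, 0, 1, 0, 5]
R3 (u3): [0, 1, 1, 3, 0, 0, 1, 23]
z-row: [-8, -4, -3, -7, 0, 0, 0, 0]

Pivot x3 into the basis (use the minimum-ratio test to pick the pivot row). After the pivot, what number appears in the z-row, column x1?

-5

Ratio test on column x3 — row 1: entry 0 ≤ 0; row 2: 5/2 = 5/2; row 3: 23/1 = 23. Minimum is 5/2 at row 2 (u2 leaves); pivot element 2.
Divide row 2 by 2; eliminate column x3 from the other rows.
z-row update in column x1: -8 − (-3)·1 = -5.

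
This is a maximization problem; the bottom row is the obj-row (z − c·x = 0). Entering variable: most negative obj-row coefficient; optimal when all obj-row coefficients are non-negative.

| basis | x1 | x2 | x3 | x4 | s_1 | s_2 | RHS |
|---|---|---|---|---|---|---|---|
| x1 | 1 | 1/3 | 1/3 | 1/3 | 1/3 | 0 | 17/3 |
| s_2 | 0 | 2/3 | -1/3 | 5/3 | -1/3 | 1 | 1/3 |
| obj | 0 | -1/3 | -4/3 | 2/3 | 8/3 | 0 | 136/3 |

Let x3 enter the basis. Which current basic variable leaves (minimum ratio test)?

Column x3 entries and ratios — x1: (17/3)/(1/3) = 17; s_2: -1/3 ≤ 0, skip.
Smallest ratio is 17 in the row of x1, so x1 leaves.

x1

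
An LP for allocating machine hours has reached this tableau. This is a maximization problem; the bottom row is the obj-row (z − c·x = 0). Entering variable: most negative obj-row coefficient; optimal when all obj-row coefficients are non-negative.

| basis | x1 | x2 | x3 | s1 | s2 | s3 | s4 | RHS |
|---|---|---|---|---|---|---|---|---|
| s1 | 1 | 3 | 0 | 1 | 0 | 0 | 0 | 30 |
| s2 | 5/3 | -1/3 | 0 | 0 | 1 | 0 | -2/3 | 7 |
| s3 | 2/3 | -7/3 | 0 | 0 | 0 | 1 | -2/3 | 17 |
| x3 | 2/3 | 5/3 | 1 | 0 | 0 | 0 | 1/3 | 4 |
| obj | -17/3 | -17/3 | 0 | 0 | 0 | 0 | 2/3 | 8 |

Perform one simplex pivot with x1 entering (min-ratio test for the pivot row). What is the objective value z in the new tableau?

159/5

Ratio test on column x1 — row 1: 30/1 = 30; row 2: 7/(5/3) = 21/5; row 3: 17/(2/3) = 51/2; row 4: 4/(2/3) = 6. Minimum is 21/5 at row 2 (s2 leaves); pivot element 5/3.
Pivot on row 2; the obj-row RHS becomes 8 − (-17/3)·(21/5) = 159/5.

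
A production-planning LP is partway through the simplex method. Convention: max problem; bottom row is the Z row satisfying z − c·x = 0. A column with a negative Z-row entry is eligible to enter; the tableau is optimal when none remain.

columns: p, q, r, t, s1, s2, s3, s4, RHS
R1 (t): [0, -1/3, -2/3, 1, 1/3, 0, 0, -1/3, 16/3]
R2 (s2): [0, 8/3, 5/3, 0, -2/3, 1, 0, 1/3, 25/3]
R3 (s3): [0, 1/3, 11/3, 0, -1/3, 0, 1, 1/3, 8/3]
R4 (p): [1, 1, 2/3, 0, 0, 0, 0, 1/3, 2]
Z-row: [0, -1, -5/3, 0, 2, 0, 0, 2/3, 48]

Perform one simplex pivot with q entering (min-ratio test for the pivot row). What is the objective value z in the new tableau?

50

Ratio test on column q — row 1: entry -1/3 ≤ 0; row 2: (25/3)/(8/3) = 25/8; row 3: (8/3)/(1/3) = 8; row 4: 2/1 = 2. Minimum is 2 at row 4 (p leaves); pivot element 1.
Pivot on row 4; the Z-row RHS becomes 48 − (-1)·2 = 50.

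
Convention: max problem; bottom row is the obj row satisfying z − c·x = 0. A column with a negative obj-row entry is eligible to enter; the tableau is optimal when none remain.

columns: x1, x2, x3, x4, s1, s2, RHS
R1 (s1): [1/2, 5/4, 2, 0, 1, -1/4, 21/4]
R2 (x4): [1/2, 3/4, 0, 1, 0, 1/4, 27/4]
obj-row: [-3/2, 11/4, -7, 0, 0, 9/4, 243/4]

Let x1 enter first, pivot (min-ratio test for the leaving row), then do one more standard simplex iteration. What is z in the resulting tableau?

633/8

Ratio test on column x1 — row 1: (21/4)/(1/2) = 21/2; row 2: (27/4)/(1/2) = 27/2. Minimum is 21/2 at row 1 (s1 leaves); pivot element 1/2.
Pivot on row 1; the obj-row RHS becomes 243/4 − (-3/2)·(21/2) = 153/2.
Next entering variable (most negative obj-row entry -1): x3.
Ratio test on column x3 — row 1: (21/2)/4 = 21/8; row 2: entry -2 ≤ 0. Minimum is 21/8 at row 1 (x1 leaves); pivot element 4.
After the second pivot the obj-row RHS is 153/2 − (-1)·(21/8) = 633/8.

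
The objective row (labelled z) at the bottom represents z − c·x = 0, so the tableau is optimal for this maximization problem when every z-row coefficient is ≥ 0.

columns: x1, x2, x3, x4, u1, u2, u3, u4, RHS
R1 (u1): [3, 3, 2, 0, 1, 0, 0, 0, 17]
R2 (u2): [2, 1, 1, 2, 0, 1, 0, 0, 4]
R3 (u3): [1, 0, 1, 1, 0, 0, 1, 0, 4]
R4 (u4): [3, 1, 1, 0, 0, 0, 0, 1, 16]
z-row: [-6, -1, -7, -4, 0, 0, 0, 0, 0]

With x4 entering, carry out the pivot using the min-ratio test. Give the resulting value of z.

8

Ratio test on column x4 — row 1: entry 0 ≤ 0; row 2: 4/2 = 2; row 3: 4/1 = 4; row 4: entry 0 ≤ 0. Minimum is 2 at row 2 (u2 leaves); pivot element 2.
Pivot on row 2; the z-row RHS becomes 0 − (-4)·2 = 8.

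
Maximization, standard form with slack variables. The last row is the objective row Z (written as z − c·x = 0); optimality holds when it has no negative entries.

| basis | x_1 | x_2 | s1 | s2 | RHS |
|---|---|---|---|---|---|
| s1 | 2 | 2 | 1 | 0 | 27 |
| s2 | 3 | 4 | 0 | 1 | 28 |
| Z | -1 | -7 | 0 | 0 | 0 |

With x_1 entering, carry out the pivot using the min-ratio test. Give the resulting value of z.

28/3

Ratio test on column x_1 — row 1: 27/2 = 27/2; row 2: 28/3 = 28/3. Minimum is 28/3 at row 2 (s2 leaves); pivot element 3.
Pivot on row 2; the Z-row RHS becomes 0 − (-1)·(28/3) = 28/3.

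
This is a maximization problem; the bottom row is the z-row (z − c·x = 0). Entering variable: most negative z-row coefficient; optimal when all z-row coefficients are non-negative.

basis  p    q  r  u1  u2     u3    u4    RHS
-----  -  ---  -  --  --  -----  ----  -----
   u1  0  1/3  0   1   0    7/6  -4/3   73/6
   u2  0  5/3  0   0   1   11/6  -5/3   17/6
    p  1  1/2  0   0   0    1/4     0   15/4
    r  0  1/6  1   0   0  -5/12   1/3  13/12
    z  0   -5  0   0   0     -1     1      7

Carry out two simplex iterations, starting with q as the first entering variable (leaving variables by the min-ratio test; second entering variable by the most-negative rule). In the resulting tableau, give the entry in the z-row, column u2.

Ratio test on column q — row 1: (73/6)/(1/3) = 73/2; row 2: (17/6)/(5/3) = 17/10; row 3: (15/4)/(1/2) = 15/2; row 4: (13/12)/(1/6) = 13/2. Minimum is 17/10 at row 2 (u2 leaves); pivot element 5/3.
Divide row 2 by 5/3; eliminate column q from the other rows.
Second iteration: most negative z-row entry is -4 in column u4, so u4 enters.
Ratio test on column u4 — row 1: entry -1 ≤ 0; row 2: entry -1 ≤ 0; row 3: (29/10)/(1/2) = 29/5; row 4: (4/5)/(1/2) = 8/5. Minimum is 8/5 at row 4 (r leaves); pivot element 1/2.
Divide row 4 by 1/2; eliminate column u4 from the other rows.
After both pivots, the entry at the z-row, column u2 is 11/5.

11/5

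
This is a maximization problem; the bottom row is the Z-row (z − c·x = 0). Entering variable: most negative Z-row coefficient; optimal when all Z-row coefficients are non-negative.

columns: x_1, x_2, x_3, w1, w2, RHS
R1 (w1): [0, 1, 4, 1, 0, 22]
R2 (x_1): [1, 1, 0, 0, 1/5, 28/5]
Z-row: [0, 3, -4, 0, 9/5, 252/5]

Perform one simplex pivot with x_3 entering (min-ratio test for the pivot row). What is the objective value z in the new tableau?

Ratio test on column x_3 — row 1: 22/4 = 11/2; row 2: entry 0 ≤ 0. Minimum is 11/2 at row 1 (w1 leaves); pivot element 4.
Pivot on row 1; the Z-row RHS becomes 252/5 − (-4)·(11/2) = 362/5.

362/5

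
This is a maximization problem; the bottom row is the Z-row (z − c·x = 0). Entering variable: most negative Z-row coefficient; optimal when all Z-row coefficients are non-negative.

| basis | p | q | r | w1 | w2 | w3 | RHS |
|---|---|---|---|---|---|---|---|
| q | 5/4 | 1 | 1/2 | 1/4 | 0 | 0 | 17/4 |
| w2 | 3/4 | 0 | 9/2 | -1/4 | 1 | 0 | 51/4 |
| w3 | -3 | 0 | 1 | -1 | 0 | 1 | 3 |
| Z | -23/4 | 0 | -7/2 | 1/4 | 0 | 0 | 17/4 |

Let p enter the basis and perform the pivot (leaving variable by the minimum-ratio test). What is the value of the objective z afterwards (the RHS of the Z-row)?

119/5

Ratio test on column p — row 1: (17/4)/(5/4) = 17/5; row 2: (51/4)/(3/4) = 17; row 3: entry -3 ≤ 0. Minimum is 17/5 at row 1 (q leaves); pivot element 5/4.
Pivot on row 1; the Z-row RHS becomes 17/4 − (-23/4)·(17/5) = 119/5.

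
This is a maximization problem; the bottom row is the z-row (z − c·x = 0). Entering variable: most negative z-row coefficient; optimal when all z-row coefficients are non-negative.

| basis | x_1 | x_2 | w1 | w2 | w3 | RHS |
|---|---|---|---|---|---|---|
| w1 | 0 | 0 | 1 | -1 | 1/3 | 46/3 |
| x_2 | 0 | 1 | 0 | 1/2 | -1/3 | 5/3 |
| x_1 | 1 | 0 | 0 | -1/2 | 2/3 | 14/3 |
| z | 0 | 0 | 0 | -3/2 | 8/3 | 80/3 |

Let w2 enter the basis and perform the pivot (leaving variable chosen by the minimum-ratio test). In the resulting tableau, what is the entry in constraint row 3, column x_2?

1

Ratio test on column w2 — row 1: entry -1 ≤ 0; row 2: (5/3)/(1/2) = 10/3; row 3: entry -1/2 ≤ 0. Minimum is 10/3 at row 2 (x_2 leaves); pivot element 1/2.
Divide row 2 by 1/2; eliminate column w2 from the other rows.
Row 3 update in column x_2: 0 − (-1/2)·2 = 1.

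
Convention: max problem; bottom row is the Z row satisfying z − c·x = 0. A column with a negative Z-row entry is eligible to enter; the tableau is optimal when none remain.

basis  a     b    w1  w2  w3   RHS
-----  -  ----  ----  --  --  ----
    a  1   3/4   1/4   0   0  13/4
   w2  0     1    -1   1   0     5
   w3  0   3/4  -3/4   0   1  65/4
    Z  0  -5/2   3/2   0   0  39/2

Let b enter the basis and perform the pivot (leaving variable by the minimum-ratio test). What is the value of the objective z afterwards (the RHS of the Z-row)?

Ratio test on column b — row 1: (13/4)/(3/4) = 13/3; row 2: 5/1 = 5; row 3: (65/4)/(3/4) = 65/3. Minimum is 13/3 at row 1 (a leaves); pivot element 3/4.
Pivot on row 1; the Z-row RHS becomes 39/2 − (-5/2)·(13/3) = 91/3.

91/3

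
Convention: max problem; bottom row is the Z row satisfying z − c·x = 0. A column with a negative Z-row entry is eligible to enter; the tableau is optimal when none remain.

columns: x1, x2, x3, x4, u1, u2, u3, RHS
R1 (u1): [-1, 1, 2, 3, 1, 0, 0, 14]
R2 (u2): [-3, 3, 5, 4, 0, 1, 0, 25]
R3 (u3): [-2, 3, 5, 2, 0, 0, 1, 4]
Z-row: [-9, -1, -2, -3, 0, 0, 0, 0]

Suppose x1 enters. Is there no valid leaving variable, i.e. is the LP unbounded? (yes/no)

Every constraint-row entry in column x1 is ≤ 0, so increasing x1 is unbounded.

yes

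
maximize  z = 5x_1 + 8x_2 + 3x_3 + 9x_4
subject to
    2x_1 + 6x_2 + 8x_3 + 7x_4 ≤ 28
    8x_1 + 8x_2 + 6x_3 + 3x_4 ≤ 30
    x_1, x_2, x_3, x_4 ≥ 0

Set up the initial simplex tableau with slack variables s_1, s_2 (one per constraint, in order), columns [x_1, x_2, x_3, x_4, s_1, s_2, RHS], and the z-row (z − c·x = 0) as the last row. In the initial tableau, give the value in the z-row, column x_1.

-5

The z-row carries the negated objective coefficients: the x_1 entry is -5.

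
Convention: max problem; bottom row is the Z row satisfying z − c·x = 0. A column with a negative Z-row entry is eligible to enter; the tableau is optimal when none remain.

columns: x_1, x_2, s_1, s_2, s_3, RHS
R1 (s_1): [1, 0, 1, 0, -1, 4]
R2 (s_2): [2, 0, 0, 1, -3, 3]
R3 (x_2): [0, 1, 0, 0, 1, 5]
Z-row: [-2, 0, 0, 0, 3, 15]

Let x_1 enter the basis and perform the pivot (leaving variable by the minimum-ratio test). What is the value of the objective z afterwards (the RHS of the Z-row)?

18

Ratio test on column x_1 — row 1: 4/1 = 4; row 2: 3/2 = 3/2; row 3: entry 0 ≤ 0. Minimum is 3/2 at row 2 (s_2 leaves); pivot element 2.
Pivot on row 2; the Z-row RHS becomes 15 − (-2)·(3/2) = 18.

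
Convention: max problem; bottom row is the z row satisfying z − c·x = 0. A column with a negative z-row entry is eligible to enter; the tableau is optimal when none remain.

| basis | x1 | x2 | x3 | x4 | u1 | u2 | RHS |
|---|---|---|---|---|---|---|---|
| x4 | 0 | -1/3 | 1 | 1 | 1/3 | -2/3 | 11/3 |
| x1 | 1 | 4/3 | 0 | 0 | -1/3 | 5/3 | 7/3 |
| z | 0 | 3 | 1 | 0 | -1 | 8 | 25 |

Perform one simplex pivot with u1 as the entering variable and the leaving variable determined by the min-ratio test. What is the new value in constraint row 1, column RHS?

11

Ratio test on column u1 — row 1: (11/3)/(1/3) = 11; row 2: entry -1/3 ≤ 0. Minimum is 11 at row 1 (x4 leaves); pivot element 1/3.
Divide row 1 by 1/3; eliminate column u1 from the other rows.
In the new row 1, the RHS entry is the old entry divided by the pivot: (11/3)/(1/3) = 11.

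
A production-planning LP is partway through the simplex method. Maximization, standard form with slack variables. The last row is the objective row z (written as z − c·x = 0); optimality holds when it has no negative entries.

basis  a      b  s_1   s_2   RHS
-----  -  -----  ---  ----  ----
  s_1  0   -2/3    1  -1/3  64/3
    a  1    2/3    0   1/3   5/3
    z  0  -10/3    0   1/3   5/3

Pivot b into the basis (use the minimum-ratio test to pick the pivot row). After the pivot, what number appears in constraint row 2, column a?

Ratio test on column b — row 1: entry -2/3 ≤ 0; row 2: (5/3)/(2/3) = 5/2. Minimum is 5/2 at row 2 (a leaves); pivot element 2/3.
Divide row 2 by 2/3; eliminate column b from the other rows.
In the new row 2, the a entry is the old entry divided by the pivot: 1/(2/3) = 3/2.

3/2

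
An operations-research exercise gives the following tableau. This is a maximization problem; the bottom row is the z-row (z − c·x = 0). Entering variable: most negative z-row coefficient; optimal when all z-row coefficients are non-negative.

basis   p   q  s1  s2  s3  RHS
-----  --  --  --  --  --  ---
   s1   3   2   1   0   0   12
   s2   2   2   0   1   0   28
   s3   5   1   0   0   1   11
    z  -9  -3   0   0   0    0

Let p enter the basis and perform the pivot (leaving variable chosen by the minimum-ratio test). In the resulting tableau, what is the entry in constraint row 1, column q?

Ratio test on column p — row 1: 12/3 = 4; row 2: 28/2 = 14; row 3: 11/5 = 11/5. Minimum is 11/5 at row 3 (s3 leaves); pivot element 5.
Divide row 3 by 5; eliminate column p from the other rows.
Row 1 update in column q: 2 − 3·(1/5) = 7/5.

7/5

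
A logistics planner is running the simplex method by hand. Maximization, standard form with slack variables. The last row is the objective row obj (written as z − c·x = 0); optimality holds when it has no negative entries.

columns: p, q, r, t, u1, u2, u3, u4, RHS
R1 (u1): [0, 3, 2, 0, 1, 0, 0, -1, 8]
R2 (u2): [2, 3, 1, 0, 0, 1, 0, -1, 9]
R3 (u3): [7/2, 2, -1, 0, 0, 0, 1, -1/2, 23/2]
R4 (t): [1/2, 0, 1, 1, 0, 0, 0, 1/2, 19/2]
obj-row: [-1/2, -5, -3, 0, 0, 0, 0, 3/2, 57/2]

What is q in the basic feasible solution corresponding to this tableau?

0

q is not in the basis, so in the current basic feasible solution q = 0.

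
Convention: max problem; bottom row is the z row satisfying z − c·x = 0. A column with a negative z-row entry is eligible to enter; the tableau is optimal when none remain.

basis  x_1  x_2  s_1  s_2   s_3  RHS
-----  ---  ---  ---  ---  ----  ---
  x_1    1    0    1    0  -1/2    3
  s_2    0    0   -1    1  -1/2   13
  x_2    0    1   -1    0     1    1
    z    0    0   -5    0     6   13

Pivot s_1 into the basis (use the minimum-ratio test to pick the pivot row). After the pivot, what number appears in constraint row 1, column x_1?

Ratio test on column s_1 — row 1: 3/1 = 3; row 2: entry -1 ≤ 0; row 3: entry -1 ≤ 0. Minimum is 3 at row 1 (x_1 leaves); pivot element 1.
Divide row 1 by 1; eliminate column s_1 from the other rows.
In the new row 1, the x_1 entry is the old entry divided by the pivot: 1/1 = 1.

1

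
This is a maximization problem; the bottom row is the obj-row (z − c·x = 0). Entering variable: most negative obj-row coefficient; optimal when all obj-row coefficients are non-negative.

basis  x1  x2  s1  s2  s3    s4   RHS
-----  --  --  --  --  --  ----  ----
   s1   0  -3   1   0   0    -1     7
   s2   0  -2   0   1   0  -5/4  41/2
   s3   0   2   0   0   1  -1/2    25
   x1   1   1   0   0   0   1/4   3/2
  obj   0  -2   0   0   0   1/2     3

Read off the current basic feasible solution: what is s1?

7

s1 is basic (row 1); its value is the RHS of that row, 7.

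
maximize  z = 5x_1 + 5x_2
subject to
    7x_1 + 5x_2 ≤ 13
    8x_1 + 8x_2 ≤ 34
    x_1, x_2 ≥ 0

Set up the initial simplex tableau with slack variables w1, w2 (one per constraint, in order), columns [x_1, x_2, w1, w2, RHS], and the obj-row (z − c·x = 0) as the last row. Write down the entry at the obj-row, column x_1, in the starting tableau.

-5

The obj-row carries the negated objective coefficients: the x_1 entry is -5.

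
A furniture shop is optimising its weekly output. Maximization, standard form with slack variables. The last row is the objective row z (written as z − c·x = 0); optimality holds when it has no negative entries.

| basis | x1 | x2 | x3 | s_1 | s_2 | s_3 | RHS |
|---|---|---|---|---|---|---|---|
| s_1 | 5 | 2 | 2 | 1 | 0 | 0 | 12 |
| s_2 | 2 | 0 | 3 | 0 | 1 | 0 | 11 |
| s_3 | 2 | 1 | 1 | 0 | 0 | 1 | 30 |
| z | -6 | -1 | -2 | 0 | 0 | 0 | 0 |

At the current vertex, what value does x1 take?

x1 is not in the basis, so in the current basic feasible solution x1 = 0.

0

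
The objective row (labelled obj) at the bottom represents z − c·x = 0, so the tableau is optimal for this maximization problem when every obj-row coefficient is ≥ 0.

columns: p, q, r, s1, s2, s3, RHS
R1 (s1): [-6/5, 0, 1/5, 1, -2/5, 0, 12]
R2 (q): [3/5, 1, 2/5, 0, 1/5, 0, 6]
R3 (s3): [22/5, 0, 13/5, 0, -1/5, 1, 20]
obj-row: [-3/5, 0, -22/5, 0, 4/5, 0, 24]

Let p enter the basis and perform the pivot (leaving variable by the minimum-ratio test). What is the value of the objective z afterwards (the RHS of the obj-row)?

Ratio test on column p — row 1: entry -6/5 ≤ 0; row 2: 6/(3/5) = 10; row 3: 20/(22/5) = 50/11. Minimum is 50/11 at row 3 (s3 leaves); pivot element 22/5.
Pivot on row 3; the obj-row RHS becomes 24 − (-3/5)·(50/11) = 294/11.

294/11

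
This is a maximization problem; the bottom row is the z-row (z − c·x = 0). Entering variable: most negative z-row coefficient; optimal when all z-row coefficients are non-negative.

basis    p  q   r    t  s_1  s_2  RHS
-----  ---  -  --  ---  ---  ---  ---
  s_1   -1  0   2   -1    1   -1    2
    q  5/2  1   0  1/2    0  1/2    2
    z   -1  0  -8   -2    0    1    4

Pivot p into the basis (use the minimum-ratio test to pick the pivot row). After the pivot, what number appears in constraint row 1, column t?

-4/5

Ratio test on column p — row 1: entry -1 ≤ 0; row 2: 2/(5/2) = 4/5. Minimum is 4/5 at row 2 (q leaves); pivot element 5/2.
Divide row 2 by 5/2; eliminate column p from the other rows.
Row 1 update in column t: -1 − (-1)·(1/5) = -4/5.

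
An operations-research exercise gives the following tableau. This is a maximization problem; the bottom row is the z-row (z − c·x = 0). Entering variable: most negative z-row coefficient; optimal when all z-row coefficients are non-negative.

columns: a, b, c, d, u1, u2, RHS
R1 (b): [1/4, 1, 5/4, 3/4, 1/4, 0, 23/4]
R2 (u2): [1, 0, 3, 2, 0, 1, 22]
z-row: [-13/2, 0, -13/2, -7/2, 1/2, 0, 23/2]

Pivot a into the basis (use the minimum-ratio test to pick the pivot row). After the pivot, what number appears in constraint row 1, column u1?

1/4

Ratio test on column a — row 1: (23/4)/(1/4) = 23; row 2: 22/1 = 22. Minimum is 22 at row 2 (u2 leaves); pivot element 1.
Divide row 2 by 1; eliminate column a from the other rows.
Row 1 update in column u1: 1/4 − (1/4)·0 = 1/4.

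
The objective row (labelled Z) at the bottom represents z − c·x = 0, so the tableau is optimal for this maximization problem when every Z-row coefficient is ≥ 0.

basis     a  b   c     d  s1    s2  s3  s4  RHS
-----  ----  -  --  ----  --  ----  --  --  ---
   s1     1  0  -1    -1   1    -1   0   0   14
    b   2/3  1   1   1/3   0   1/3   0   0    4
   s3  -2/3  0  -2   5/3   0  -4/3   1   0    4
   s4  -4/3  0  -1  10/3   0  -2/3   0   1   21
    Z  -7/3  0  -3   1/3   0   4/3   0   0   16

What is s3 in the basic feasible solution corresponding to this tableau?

4

s3 is basic (row 3); its value is the RHS of that row, 4.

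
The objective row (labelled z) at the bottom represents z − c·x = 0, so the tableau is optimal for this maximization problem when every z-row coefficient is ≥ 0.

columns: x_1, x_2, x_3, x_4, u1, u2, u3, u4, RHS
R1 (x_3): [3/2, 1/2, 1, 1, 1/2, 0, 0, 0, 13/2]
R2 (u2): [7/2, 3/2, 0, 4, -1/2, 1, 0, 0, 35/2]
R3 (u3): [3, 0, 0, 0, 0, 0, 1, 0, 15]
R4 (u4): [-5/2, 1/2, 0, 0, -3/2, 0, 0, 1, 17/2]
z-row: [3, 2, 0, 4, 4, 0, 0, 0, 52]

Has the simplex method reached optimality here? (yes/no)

Every z-row coefficient is ≥ 0, so the tableau is optimal.

yes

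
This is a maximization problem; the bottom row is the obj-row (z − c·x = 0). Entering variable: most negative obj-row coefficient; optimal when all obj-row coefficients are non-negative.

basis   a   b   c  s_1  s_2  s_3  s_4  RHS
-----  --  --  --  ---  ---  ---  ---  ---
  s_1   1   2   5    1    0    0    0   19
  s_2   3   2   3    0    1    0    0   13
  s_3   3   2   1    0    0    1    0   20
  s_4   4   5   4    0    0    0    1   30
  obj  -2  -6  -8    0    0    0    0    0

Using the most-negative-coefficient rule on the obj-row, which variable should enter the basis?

c

Negative obj-row entries: a: -2, b: -6, c: -8.
The most negative is -8 in column c, so c enters.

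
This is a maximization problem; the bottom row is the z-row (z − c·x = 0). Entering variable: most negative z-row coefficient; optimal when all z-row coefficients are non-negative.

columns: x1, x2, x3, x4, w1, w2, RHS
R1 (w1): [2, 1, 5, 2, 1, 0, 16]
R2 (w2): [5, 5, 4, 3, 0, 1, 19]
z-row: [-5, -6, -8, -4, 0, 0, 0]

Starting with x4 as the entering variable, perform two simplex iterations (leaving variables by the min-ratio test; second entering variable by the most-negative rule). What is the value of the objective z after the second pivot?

Ratio test on column x4 — row 1: 16/2 = 8; row 2: 19/3 = 19/3. Minimum is 19/3 at row 2 (w2 leaves); pivot element 3.
Pivot on row 2; the z-row RHS becomes 0 − (-4)·(19/3) = 76/3.
Next entering variable (most negative z-row entry -8/3): x3.
Ratio test on column x3 — row 1: (10/3)/(7/3) = 10/7; row 2: (19/3)/(4/3) = 19/4. Minimum is 10/7 at row 1 (w1 leaves); pivot element 7/3.
After the second pivot the z-row RHS is 76/3 − (-8/3)·(10/7) = 204/7.

204/7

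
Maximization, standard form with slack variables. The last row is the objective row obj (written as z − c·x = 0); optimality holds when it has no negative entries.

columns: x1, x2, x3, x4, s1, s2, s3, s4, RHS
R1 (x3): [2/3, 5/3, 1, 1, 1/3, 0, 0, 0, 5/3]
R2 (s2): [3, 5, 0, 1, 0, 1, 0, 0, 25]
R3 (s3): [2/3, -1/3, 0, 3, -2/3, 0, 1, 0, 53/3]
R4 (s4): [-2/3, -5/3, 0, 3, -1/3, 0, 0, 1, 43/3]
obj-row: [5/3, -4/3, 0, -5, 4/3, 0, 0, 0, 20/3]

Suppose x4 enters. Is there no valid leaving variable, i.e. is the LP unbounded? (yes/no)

no

Column x4 has positive entries in row(s) 1, 2, 3, 4, so the ratio test bounds it — not unbounded.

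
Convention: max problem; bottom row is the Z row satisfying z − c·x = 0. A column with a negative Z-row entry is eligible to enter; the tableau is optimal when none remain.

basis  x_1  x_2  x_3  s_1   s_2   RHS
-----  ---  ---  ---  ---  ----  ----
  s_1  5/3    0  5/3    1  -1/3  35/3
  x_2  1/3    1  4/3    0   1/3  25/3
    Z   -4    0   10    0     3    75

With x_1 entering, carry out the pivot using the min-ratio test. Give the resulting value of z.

103

Ratio test on column x_1 — row 1: (35/3)/(5/3) = 7; row 2: (25/3)/(1/3) = 25. Minimum is 7 at row 1 (s_1 leaves); pivot element 5/3.
Pivot on row 1; the Z-row RHS becomes 75 − (-4)·7 = 103.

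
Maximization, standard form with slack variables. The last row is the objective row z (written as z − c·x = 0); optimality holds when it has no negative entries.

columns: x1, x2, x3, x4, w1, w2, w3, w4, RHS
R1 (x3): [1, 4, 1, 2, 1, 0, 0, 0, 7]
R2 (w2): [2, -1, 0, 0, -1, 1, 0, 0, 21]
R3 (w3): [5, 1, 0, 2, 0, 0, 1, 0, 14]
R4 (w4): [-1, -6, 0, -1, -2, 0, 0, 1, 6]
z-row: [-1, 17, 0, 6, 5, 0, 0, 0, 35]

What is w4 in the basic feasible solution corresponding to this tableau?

w4 is basic (row 4); its value is the RHS of that row, 6.

6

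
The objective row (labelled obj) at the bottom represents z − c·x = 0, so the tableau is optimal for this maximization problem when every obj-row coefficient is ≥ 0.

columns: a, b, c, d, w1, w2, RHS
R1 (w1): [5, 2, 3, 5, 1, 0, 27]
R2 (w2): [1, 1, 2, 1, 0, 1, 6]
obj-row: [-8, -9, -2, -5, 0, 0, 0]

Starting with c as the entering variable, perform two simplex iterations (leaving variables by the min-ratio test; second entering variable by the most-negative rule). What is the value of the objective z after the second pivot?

54

Ratio test on column c — row 1: 27/3 = 9; row 2: 6/2 = 3. Minimum is 3 at row 2 (w2 leaves); pivot element 2.
Pivot on row 2; the obj-row RHS becomes 0 − (-2)·3 = 6.
Next entering variable (most negative obj-row entry -8): b.
Ratio test on column b — row 1: 18/(1/2) = 36; row 2: 3/(1/2) = 6. Minimum is 6 at row 2 (c leaves); pivot element 1/2.
After the second pivot the obj-row RHS is 6 − (-8)·6 = 54.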